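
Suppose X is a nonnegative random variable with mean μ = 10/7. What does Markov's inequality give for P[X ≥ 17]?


μ = E[X] = 10/7, a = 17.
Markov: P[X ≥ 17] ≤ μ/a = (10/7)/17 = 10/119.
Numerically: ≈ 0.08403.
(Since a = 17 > μ = 1.42857, the bound 10/119 is < 1 and informative.)

P[X ≥ 17] ≤ 10/119 ≈ 0.08403.


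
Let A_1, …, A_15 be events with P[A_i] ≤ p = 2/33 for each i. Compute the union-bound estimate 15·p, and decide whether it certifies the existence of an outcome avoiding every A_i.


Union bound: P[∪_{i=1}^{15} A_i] ≤ Σ_i P[A_i] ≤ 15·p = 15·(2/33) = 10/11.
Numerically: 10/11 ≈ 0.9090909.
Is 10/11 < 1? YES.
Since P[∪ A_i] ≤ 10/11 < 1, the complement has P[∩ A_i^c] ≥ 1 − 10/11 = 1/11 > 0, so some outcome avoids every A_i.

15·p = 10/11 ≈ 0.9090909; existence CERTIFIED by the union bound.


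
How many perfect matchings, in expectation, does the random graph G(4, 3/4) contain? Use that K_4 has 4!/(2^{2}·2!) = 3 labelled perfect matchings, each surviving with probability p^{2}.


K_4 has 4!/(2^{2}·2!) = 3 labelled perfect matchings.
For each such perfect matching H, let X_H = 1 if all 2 edges of H are present in G. Then P[X_H = 1] = p^{2} = (3/4)^{2} = 9/16.
Summing the indicators: E[X] = Σ_H E[X_H] = 3 · p^{2} = 3 · 9/16 = 27/16.
Numerically: E[X] ≈ 1.688.

E[X] = 3 · (3/4)^{2} = 27/16 ≈ 1.688.


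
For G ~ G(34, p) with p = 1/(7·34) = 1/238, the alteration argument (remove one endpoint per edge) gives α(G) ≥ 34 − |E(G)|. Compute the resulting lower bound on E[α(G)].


E[|E(G)|] = C(34, 2)·p = 561 · (1/238) = 33/14.
E[α(G)] ≥ n − E[|E(G)|] = 34 − 33/14 = 443/14.
Numerically: ≈ 31.643.
(This is only a lower bound; the true E[α(G)] may be larger.)

E[α(G)] ≥ 443/14 ≈ 31.643.


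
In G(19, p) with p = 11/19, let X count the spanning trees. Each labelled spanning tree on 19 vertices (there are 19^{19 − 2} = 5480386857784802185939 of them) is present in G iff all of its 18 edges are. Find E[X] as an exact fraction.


K_19 has 19^{19 − 2} = 5480386857784802185939 labelled spanning trees.
For each such spanning tree H, let X_H = 1 if all 18 edges of H are present in G. Then P[X_H = 1] = p^{18} = (11/19)^{18} = 5559917313492231481/104127350297911241532841.
By linearity of expectation: E[X] = Σ_H E[X_H] = 5480386857784802185939 · p^{18} = 5480386857784802185939 · 5559917313492231481/104127350297911241532841 = 5559917313492231481/19.
Numerically: E[X] ≈ 2.926e+17.

E[X] = 5480386857784802185939 · (11/19)^{18} = 5559917313492231481/19 ≈ 2.926e+17.


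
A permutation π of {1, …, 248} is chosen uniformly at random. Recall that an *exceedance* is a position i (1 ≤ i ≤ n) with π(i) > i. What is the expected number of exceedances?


Write X = Σ_{i=1}^{248} X_i, where X_i = 1_{π(i) > i}.
For each fixed i, π(i) is uniform over {1, …, 248} (marginal of a uniform permutation), so P[π(i) > i] = (n − i)/n. Summing: Σ_{i=1}^{248} (n − i)/n = (0 + 1 + … + 247)/248 = 248(248 − 1)/(2·248) = (248 − 1)/2.
Hence E[X] = Σ_{i=1}^{248} (248 − i)/248 = 247/2 ≈ 123.5000.

E[X] = 247/2 = 123.5000.


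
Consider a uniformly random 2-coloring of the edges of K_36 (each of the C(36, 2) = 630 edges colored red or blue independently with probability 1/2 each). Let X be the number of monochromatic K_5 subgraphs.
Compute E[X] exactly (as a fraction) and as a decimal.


Let X = Σ_S X_S over the C(36, 5) = 376992 subsets S of size 5, where X_S = 1 if the K_5 on S is monochromatic.
For a fixed S, the K_5 on S has C(5, 2) = 10 edges. P[all 10 edges red] = (1/2)^10, and likewise for blue, so P[monochromatic] = 2·(1/2)^10 = 2^{1 − 10} = 1/512.
Summing: E[X] = C(36, 5) · 2^{1 − 10} = 376992 · 1/512 = 11781/16.
Numerically: E[X] ≈ 736.31250.

E[X] = C(36,5)·2^(1−C(5,2)) = 11781/16 ≈ 736.31250.


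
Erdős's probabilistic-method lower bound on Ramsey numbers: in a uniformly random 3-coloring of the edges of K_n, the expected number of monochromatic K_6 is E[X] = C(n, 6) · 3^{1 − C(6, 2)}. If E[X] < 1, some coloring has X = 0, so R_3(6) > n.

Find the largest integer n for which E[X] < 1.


We need C(n, 6) · 3^{1 − 15} < 1, i.e. C(n, 6) < 3^{15 − 1} = 4782969.
Check values of n near the boundary:
  n = 39: C(39, 6) = 3262623; 3262623 < 4782969? YES
  n = 40: C(40, 6) = 3838380; 3838380 < 4782969? YES
  n = 41: C(41, 6) = 4496388; 4496388 < 4782969? YES
  n = 42: C(42, 6) = 5245786; 5245786 < 4782969? NO
  n = 43: C(43, 6) = 6096454; 6096454 < 4782969? NO
  n = 44: C(44, 6) = 7059052; 7059052 < 4782969? NO
The largest n with C(n, 6) < 4782969 is n = 41 (where E[X] = 1498796/1594323 ≈ 0.940083). Hence R_3(6) > 41, i.e. R_3(6) ≥ 42.

Largest n = 41; hence R_3(6) > 41.


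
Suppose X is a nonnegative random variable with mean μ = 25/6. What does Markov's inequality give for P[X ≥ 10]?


μ = E[X] = 25/6, a = 10.
Markov: P[X ≥ 10] ≤ μ/a = (25/6)/10 = 5/12.
Numerically: ≈ 0.416667.
(Since a = 10 > μ = 4.166667, the bound 5/12 is < 1 and informative.)

P[X ≥ 10] ≤ 5/12 ≈ 0.416667.


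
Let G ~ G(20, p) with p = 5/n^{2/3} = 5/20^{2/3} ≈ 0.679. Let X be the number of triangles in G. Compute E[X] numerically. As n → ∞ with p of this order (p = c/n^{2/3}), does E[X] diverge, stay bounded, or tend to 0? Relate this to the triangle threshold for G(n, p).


Number of potential triangles: C(20, 3) = 1140.
Each occurs with probability p³ ≈ (0.679)³ ≈ 3.12500e-01.
By linearity: E[X] = C(20, 3)·p³ ≈ 1140 · 3.12500e-01 ≈ 356.250.
Since α = 2/3 < 1, p = c/n^{2/3} ≫ 1/n is above the triangle threshold p ~ 1/n. Asymptotically E[X] ~ (c³/6)·n^{3(1−α)} = (5³/6)·n^{1} → ∞; triangles are abundant w.h.p.

E[X] ≈ 356.250; in regime p = Θ(1/n^{2/3}) E[X] diverges (above the triangle threshold p ~ 1/n).


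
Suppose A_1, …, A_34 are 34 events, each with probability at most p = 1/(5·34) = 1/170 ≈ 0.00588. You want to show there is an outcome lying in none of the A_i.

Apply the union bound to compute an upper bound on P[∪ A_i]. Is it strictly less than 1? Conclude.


Union bound: P[∪_{i=1}^{34} A_i] ≤ Σ_i P[A_i] ≤ 34·p = 34·(1/170) = 1/5.
Numerically: 1/5 ≈ 0.20000.
Is 1/5 < 1? YES.
Since P[∪ A_i] ≤ 1/5 < 1, the complement has P[∩ A_i^c] ≥ 1 − 1/5 = 4/5 > 0, so some outcome avoids every A_i.

34·p = 1/5 ≈ 0.20000; existence CERTIFIED by the union bound.


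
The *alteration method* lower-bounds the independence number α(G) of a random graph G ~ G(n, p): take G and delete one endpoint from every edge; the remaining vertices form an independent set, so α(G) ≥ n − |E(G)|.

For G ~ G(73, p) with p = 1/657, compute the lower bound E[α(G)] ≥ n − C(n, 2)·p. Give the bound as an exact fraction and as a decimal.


E[|E(G)|] = C(73, 2)·p = 2628 · (1/657) = 4.
E[α(G)] ≥ n − E[|E(G)|] = 73 − 4 = 69.
Numerically: ≈ 69.000.
(This is only a lower bound; the true E[α(G)] may be larger.)

E[α(G)] ≥ 69 ≈ 69.000.


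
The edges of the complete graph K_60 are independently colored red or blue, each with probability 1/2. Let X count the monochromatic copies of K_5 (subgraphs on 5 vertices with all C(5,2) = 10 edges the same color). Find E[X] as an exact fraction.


Let X = Σ_S X_S over the C(60, 5) = 5461512 subsets S of size 5, where X_S = 1 if the K_5 on S is monochromatic.
For a fixed S, the K_5 on S has C(5, 2) = 10 edges. P[all 10 edges red] = (1/2)^10, and likewise for blue, so P[monochromatic] = 2·(1/2)^10 = 2^{1 − 10} = 1/512.
By linearity of expectation: E[X] = C(60, 5) · 2^{1 − 10} = 5461512 · 1/512 = 682689/64.
Numerically: E[X] ≈ 10667.015625.

E[X] = C(60,5)·2^(1−C(5,2)) = 682689/64 ≈ 10667.015625.


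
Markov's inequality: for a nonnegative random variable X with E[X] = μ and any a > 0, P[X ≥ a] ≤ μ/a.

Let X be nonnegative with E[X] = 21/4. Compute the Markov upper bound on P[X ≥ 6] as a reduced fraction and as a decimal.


μ = E[X] = 21/4, a = 6.
Markov: P[X ≥ 6] ≤ μ/a = (21/4)/6 = 7/8.
Numerically: ≈ 0.8750.
(Since a = 6 > μ = 5.2500, the bound 7/8 is < 1 and informative.)

P[X ≥ 6] ≤ 7/8 ≈ 0.8750.


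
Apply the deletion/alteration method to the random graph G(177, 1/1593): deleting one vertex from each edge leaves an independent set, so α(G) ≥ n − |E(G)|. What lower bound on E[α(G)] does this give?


E[|E(G)|] = C(177, 2)·p = 15576 · (1/1593) = 88/9.
E[α(G)] ≥ n − E[|E(G)|] = 177 − 88/9 = 1505/9.
Numerically: ≈ 167.22222.
(This is only a lower bound; the true E[α(G)] may be larger.)

E[α(G)] ≥ 1505/9 ≈ 167.22222.


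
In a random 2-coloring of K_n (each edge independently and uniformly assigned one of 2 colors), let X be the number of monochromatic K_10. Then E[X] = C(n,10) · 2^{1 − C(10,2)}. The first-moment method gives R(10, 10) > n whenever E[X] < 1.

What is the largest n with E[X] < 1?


We need C(n, 10) · 2^{1 − 45} < 1, i.e. C(n, 10) < 2^{45 − 1} = 17592186044416.
Check values of n near the boundary:
  n = 94: C(94, 10) = 9041256841903; 9041256841903 < 17592186044416? YES
  n = 95: C(95, 10) = 10104934117421; 10104934117421 < 17592186044416? YES
  n = 96: C(96, 10) = 11279926456656; 11279926456656 < 17592186044416? YES
  n = 97: C(97, 10) = 12576469727536; 12576469727536 < 17592186044416? YES
  n = 98: C(98, 10) = 14005614014756; 14005614014756 < 17592186044416? YES
  n = 99: C(99, 10) = 15579278510796; 15579278510796 < 17592186044416? YES
  n = 100: C(100, 10) = 17310309456440; 17310309456440 < 17592186044416? YES
  n = 101: C(101, 10) = 19212541264840; 19212541264840 < 17592186044416? NO
The largest n with C(n, 10) < 17592186044416 is n = 100 (where E[X] = 2163788682055/2199023255552 ≈ 0.9840). Hence R(10, 10) > 100, i.e. R(10, 10) ≥ 101.

Largest n = 100; hence R(10, 10) > 100.


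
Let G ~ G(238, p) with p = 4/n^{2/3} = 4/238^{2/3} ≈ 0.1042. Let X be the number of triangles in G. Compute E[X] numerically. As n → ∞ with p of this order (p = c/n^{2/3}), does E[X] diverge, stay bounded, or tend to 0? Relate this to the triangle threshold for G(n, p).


Number of potential triangles: C(238, 3) = 2218636.
Each occurs with probability p³ ≈ (0.1042)³ ≈ 1.129864e-03.
By linearity: E[X] = C(238, 3)·p³ ≈ 2218636 · 1.129864e-03 ≈ 2506.7563.
Since α = 2/3 < 1, p = c/n^{2/3} ≫ 1/n is above the triangle threshold p ~ 1/n. Asymptotically E[X] ~ (c³/6)·n^{3(1−α)} = (4³/6)·n^{1} → ∞; triangles are abundant w.h.p.

E[X] ≈ 2506.7563; in regime p = Θ(1/n^{2/3}) E[X] diverges (above the triangle threshold p ~ 1/n).


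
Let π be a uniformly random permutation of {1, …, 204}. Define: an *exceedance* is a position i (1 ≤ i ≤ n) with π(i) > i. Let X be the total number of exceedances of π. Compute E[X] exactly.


Write X = Σ_{i=1}^{204} X_i, where X_i = 1_{π(i) > i}.
For each fixed i, π(i) is uniform over {1, …, 204} (marginal of a uniform permutation), so P[π(i) > i] = (n − i)/n. Summing: Σ_{i=1}^{204} (n − i)/n = (0 + 1 + … + 203)/204 = 204(204 − 1)/(2·204) = (204 − 1)/2.
Hence E[X] = Σ_{i=1}^{204} (204 − i)/204 = 203/2 ≈ 101.5000.

E[X] = 203/2 = 101.5000.


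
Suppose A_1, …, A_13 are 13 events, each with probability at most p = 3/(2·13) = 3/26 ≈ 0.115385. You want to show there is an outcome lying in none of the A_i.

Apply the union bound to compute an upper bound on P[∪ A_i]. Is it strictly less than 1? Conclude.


Union bound: P[∪_{i=1}^{13} A_i] ≤ Σ_i P[A_i] ≤ 13·p = 13·(3/26) = 3/2.
Numerically: 3/2 ≈ 1.500000.
Is 3/2 < 1? NO.
Since the bound 3/2 is ≥ 1, the union bound is uninformative here; it does NOT by itself certify existence.

13·p = 3/2 ≈ 1.500000; existence NOT certified by the union bound.


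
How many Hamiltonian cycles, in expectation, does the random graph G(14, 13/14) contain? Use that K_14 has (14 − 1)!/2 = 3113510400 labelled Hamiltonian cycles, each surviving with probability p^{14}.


K_14 has (14 − 1)!/2 = 3113510400 labelled Hamiltonian cycles.
For each such Hamiltonian cycle H, let X_H = 1 if all 14 edges of H are present in G. Then P[X_H = 1] = p^{14} = (13/14)^{14} = 3937376385699289/11112006825558016.
By linearity: E[X] = Σ_H E[X_H] = 3113510400 · p^{14} = 3113510400 · 3937376385699289/11112006825558016 = 3420497300666614836525/3100448333024.
Numerically: E[X] ≈ 1.1032e+09.

E[X] = 3113510400 · (13/14)^{14} = 3420497300666614836525/3100448333024 ≈ 1.1032e+09.


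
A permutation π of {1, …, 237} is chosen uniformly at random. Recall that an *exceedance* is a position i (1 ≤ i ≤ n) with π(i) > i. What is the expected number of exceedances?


Write X = Σ_{i=1}^{237} X_i, where X_i = 1_{π(i) > i}.
For each fixed i, π(i) is uniform over {1, …, 237} (marginal of a uniform permutation), so P[π(i) > i] = (n − i)/n. Summing: Σ_{i=1}^{237} (n − i)/n = (0 + 1 + … + 236)/237 = 237(237 − 1)/(2·237) = (237 − 1)/2.
Hence E[X] = Σ_{i=1}^{237} (237 − i)/237 = 118 ≈ 118.000000.

E[X] = 118 = 118.000000.


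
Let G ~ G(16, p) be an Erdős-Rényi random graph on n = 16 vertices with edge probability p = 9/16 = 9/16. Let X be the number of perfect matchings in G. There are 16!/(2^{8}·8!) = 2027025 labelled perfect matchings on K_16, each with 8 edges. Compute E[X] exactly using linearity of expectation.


K_16 has 16!/(2^{8}·8!) = 2027025 labelled perfect matchings.
For each such perfect matching H, let X_H = 1 if all 8 edges of H are present in G. Then P[X_H = 1] = p^{8} = (9/16)^{8} = 43046721/4294967296.
By linearity of expectation: E[X] = Σ_H E[X_H] = 2027025 · p^{8} = 2027025 · 43046721/4294967296 = 87256779635025/4294967296.
Numerically: E[X] ≈ 2.032e+04.

E[X] = 2027025 · (9/16)^{8} = 87256779635025/4294967296 ≈ 2.032e+04.


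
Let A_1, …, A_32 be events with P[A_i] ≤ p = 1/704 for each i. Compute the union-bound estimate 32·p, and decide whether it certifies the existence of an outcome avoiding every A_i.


Union bound: P[∪_{i=1}^{32} A_i] ≤ Σ_i P[A_i] ≤ 32·p = 32·(1/704) = 1/22.
Numerically: 1/22 ≈ 0.045455.
Is 1/22 < 1? YES.
Since P[∪ A_i] ≤ 1/22 < 1, the complement has P[∩ A_i^c] ≥ 1 − 1/22 = 21/22 > 0, so some outcome avoids every A_i.

32·p = 1/22 ≈ 0.045455; existence CERTIFIED by the union bound.


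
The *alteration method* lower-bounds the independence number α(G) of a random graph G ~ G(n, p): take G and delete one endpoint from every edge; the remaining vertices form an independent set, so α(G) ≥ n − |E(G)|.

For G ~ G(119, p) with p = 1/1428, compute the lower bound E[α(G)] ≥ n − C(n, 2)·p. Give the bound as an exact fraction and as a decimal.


E[|E(G)|] = C(119, 2)·p = 7021 · (1/1428) = 59/12.
E[α(G)] ≥ n − E[|E(G)|] = 119 − 59/12 = 1369/12.
Numerically: ≈ 114.083333.
(This is only a lower bound; the true E[α(G)] may be larger.)

E[α(G)] ≥ 1369/12 ≈ 114.083333.


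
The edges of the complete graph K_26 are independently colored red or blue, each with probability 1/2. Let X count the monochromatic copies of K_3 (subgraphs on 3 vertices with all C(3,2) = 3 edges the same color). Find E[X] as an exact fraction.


Let X = Σ_S X_S over the C(26, 3) = 2600 subsets S of size 3, where X_S = 1 if the K_3 on S is monochromatic.
For a fixed S, the K_3 on S has C(3, 2) = 3 edges. P[all 3 edges red] = (1/2)^3, and likewise for blue, so P[monochromatic] = 2·(1/2)^3 = 2^{1 − 3} = 1/4.
Summing: E[X] = C(26, 3) · 2^{1 − 3} = 2600 · 1/4 = 650.
Numerically: E[X] ≈ 650.00000.

E[X] = C(26,3)·2^(1−C(3,2)) = 650 ≈ 650.00000.


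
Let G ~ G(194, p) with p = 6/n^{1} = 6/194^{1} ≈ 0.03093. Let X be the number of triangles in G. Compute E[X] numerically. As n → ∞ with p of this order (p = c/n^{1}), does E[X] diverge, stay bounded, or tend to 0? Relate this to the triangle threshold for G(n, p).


Number of potential triangles: C(194, 3) = 1198144.
Each occurs with probability p³ ≈ (0.03093)³ ≈ 2.958343e-05.
By linearity: E[X] = C(194, 3)·p³ ≈ 1198144 · 2.958343e-05 ≈ 35.4452.
Here α = 1, so p = 6/n is exactly at the triangle threshold p ~ 1/n. Asymptotically E[X] → c³/6 = 6³/6 = 36 ≈ 36.0000, a bounded constant. In this regime the triangle count is asymptotically Poisson(c³/6).

E[X] ≈ 35.4452; in regime p = Θ(1/n^{1}) E[X] stays bounded (at the triangle threshold p ~ 1/n).


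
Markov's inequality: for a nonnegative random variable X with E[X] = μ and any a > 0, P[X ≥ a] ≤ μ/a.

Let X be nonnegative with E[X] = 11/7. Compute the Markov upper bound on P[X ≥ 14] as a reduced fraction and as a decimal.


μ = E[X] = 11/7, a = 14.
Markov: P[X ≥ 14] ≤ μ/a = (11/7)/14 = 11/98.
Numerically: ≈ 0.112.
(Since a = 14 > μ = 1.571, the bound 11/98 is < 1 and informative.)

P[X ≥ 14] ≤ 11/98 ≈ 0.112.


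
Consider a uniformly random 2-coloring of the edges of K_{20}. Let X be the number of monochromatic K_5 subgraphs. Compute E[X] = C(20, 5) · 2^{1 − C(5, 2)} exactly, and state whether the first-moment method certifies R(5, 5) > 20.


E[X] = C(20, 5) · 2^{1 − 10} = 15504 · 2^{−9} = 15504/512.
As a reduced fraction: E[X] = 969/32 ≈ 30.2812.
Is E[X] < 1? NO.
Since E[X] ≥ 1, the first-moment bound is inconclusive at n = 20; it does NOT by itself certify R(5, 5) > 20.

E[X] = 969/32 ≈ 30.2812; E[X] ≥ 1; first-moment method inconclusive here.


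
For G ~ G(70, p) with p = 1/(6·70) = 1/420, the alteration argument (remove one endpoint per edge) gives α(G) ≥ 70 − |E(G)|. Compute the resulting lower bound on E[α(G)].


E[|E(G)|] = C(70, 2)·p = 2415 · (1/420) = 23/4.
E[α(G)] ≥ n − E[|E(G)|] = 70 − 23/4 = 257/4.
Numerically: ≈ 64.2500.
(This is only a lower bound; the true E[α(G)] may be larger.)

E[α(G)] ≥ 257/4 ≈ 64.2500.


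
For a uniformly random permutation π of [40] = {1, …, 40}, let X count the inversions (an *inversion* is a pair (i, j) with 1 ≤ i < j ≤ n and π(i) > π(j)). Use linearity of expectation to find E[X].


Write X = Σ X_I over the C(40, 2) = 780 pairs i < j, with X_I the indicator of one inversion.
There are 780 indicators.
For each fixed pair i < j, the values π(i) and π(j) are two distinct elements of {1, …, 40} in uniformly random order; by symmetry P[π(i) > π(j)] = 1/2.
By linearity: E[X] = 780 · (1/2) = C(40, 2) · (1/2) = 780/2 = 390 ≈ 390.000000.

E[X] = 390 = 390.000000.


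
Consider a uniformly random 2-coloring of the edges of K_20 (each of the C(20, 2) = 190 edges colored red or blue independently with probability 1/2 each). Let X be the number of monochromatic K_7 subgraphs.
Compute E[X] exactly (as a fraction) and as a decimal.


Let X = Σ_S X_S over the C(20, 7) = 77520 subsets S of size 7, where X_S = 1 if the K_7 on S is monochromatic.
For a fixed S, the K_7 on S has C(7, 2) = 21 edges. P[all 21 edges red] = (1/2)^21, and likewise for blue, so P[monochromatic] = 2·(1/2)^21 = 2^{1 − 21} = 1/1048576.
Summing: E[X] = C(20, 7) · 2^{1 − 21} = 77520 · 1/1048576 = 4845/65536.
Numerically: E[X] ≈ 0.073929.

E[X] = C(20,7)·2^(1−C(7,2)) = 4845/65536 ≈ 0.073929.


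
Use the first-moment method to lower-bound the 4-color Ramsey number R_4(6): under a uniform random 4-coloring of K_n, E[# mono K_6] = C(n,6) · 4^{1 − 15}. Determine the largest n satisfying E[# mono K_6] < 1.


We need C(n, 6) · 4^{1 − 15} < 1, i.e. C(n, 6) < 4^{15 − 1} = 268435456.
Check values of n near the boundary:
  n = 77: C(77, 6) = 237093780; 237093780 < 268435456? YES
  n = 78: C(78, 6) = 256851595; 256851595 < 268435456? YES
  n = 79: C(79, 6) = 277962685; 277962685 < 268435456? NO
The largest n with C(n, 6) < 268435456 is n = 78 (where E[X] = 256851595/268435456 ≈ 0.9568468). Hence R_4(6) > 78, i.e. R_4(6) ≥ 79.

Largest n = 78; hence R_4(6) > 78.


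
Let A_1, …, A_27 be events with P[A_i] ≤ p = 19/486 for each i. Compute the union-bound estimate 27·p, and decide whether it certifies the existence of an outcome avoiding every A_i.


Union bound: P[∪_{i=1}^{27} A_i] ≤ Σ_i P[A_i] ≤ 27·p = 27·(19/486) = 19/18.
Numerically: 19/18 ≈ 1.05556.
Is 19/18 < 1? NO.
Since the bound 19/18 is ≥ 1, the union bound is uninformative here; it does NOT by itself certify existence.

27·p = 19/18 ≈ 1.05556; existence NOT certified by the union bound.


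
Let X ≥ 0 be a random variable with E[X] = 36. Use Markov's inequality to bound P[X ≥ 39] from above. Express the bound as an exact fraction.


μ = E[X] = 36, a = 39.
Markov: P[X ≥ 39] ≤ μ/a = (36)/39 = 12/13.
Numerically: ≈ 0.9231.
(Since a = 39 > μ = 36.0000, the bound 12/13 is < 1 and informative.)

P[X ≥ 39] ≤ 12/13 ≈ 0.9231.


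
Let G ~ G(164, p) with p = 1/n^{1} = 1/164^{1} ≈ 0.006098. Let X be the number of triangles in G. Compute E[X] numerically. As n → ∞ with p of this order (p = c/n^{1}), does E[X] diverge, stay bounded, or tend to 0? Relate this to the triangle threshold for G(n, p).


Number of potential triangles: C(164, 3) = 721764.
Each occurs with probability p³ ≈ (0.006098)³ ≈ 2.267088e-07.
By linearity: E[X] = C(164, 3)·p³ ≈ 721764 · 2.267088e-07 ≈ 0.1636.
Here α = 1, so p = 1/n is exactly at the triangle threshold p ~ 1/n. Asymptotically E[X] → c³/6 = 1³/6 = 1/6 ≈ 0.1667, a bounded constant. In this regime the triangle count is asymptotically Poisson(c³/6).

E[X] ≈ 0.1636; in regime p = Θ(1/n^{1}) E[X] stays bounded (at the triangle threshold p ~ 1/n).


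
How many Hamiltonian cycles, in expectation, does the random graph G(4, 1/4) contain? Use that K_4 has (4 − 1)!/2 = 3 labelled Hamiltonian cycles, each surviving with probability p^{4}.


K_4 has (4 − 1)!/2 = 3 labelled Hamiltonian cycles.
For each such Hamiltonian cycle H, let X_H = 1 if all 4 edges of H are present in G. Then P[X_H = 1] = p^{4} = (1/4)^{4} = 1/256.
Summing the indicators: E[X] = Σ_H E[X_H] = 3 · p^{4} = 3 · 1/256 = 3/256.
Numerically: E[X] ≈ 0.0117.

E[X] = 3 · (1/4)^{4} = 3/256 ≈ 0.0117.


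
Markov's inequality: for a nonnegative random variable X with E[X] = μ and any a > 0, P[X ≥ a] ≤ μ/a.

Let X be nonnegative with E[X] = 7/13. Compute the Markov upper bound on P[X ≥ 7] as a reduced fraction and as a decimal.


μ = E[X] = 7/13, a = 7.
Markov: P[X ≥ 7] ≤ μ/a = (7/13)/7 = 1/13.
Numerically: ≈ 0.077.
(Since a = 7 > μ = 0.538, the bound 1/13 is < 1 and informative.)

P[X ≥ 7] ≤ 1/13 ≈ 0.077.


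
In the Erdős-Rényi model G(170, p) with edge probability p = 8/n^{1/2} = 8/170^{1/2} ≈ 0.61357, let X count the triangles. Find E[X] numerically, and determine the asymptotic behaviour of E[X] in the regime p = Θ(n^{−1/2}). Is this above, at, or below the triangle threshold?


Number of potential triangles: C(170, 3) = 804440.
Each occurs with probability p³ ≈ (0.61357)³ ≈ 2.3099181e-01.
By linearity: E[X] = C(170, 3)·p³ ≈ 804440 · 2.3099181e-01 ≈ 185819.05035.
Since α = 1/2 < 1, p = c/n^{1/2} ≫ 1/n is above the triangle threshold p ~ 1/n. Asymptotically E[X] ~ (c³/6)·n^{3(1−α)} = (8³/6)·n^{1.5} → ∞; triangles are abundant w.h.p.

E[X] ≈ 185819.05035; in regime p = Θ(1/n^{1/2}) E[X] diverges (above the triangle threshold p ~ 1/n).


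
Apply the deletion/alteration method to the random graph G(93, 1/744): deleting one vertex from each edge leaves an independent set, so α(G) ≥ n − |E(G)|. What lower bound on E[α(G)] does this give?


E[|E(G)|] = C(93, 2)·p = 4278 · (1/744) = 23/4.
E[α(G)] ≥ n − E[|E(G)|] = 93 − 23/4 = 349/4.
Numerically: ≈ 87.2500.
(This is only a lower bound; the true E[α(G)] may be larger.)

E[α(G)] ≥ 349/4 ≈ 87.2500.


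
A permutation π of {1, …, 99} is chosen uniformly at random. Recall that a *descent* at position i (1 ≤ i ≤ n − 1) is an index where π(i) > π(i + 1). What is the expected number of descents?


Write X = Σ X_I over i = 1, …, 98, with X_I the indicator of one descent.
There are 98 indicators.
For each fixed i, the pair (π(i), π(i+1)) is a uniformly random ordered pair of distinct values from {1, …, 99}; by symmetry P[π(i) > π(i+1)] = 1/2.
By linearity: E[X] = 98 · (1/2) = (99 − 1) · (1/2) = 49 ≈ 49.0000.

E[X] = 49 = 49.0000.


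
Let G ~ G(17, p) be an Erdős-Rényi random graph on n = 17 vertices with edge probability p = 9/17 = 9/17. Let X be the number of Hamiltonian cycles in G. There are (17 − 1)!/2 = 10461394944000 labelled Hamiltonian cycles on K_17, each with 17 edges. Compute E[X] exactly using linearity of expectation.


K_17 has (17 − 1)!/2 = 10461394944000 labelled Hamiltonian cycles.
For each such Hamiltonian cycle H, let X_H = 1 if all 17 edges of H are present in G. Then P[X_H = 1] = p^{17} = (9/17)^{17} = 16677181699666569/827240261886336764177.
By linearity: E[X] = Σ_H E[X_H] = 10461394944000 · p^{17} = 10461394944000 · 16677181699666569/827240261886336764177 = 174466584313061171422427136000/827240261886336764177.
Numerically: E[X] ≈ 2.10902e+08.

E[X] = 10461394944000 · (9/17)^{17} = 174466584313061171422427136000/827240261886336764177 ≈ 2.10902e+08.


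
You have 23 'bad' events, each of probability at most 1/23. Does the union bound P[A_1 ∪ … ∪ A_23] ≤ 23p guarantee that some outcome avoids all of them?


Union bound: P[∪_{i=1}^{23} A_i] ≤ Σ_i P[A_i] ≤ 23·p = 23·(1/23) = 1.
Numerically: 1 ≈ 1.0000000.
Is 1 < 1? NO.
Since the bound 1 is ≥ 1, the union bound is uninformative here; it does NOT by itself certify existence.

23·p = 1 ≈ 1.0000000; existence NOT certified by the union bound.


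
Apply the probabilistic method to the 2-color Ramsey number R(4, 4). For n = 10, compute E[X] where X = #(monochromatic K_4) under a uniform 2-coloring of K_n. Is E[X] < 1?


E[X] = C(10, 4) · 2^{1 − 6} = 210 · 2^{−5} = 210/32.
As a reduced fraction: E[X] = 105/16 ≈ 6.562500.
Is E[X] < 1? NO.
Since E[X] ≥ 1, the first-moment bound is inconclusive at n = 10; it does NOT by itself certify R(4, 4) > 10.

E[X] = 105/16 ≈ 6.562500; E[X] ≥ 1; first-moment method inconclusive here.


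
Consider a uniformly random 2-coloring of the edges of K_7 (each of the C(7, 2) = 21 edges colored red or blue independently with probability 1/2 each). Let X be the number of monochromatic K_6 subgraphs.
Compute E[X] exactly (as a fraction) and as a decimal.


Let X = Σ_S X_S over the C(7, 6) = 7 subsets S of size 6, where X_S = 1 if the K_6 on S is monochromatic.
For a fixed S, the K_6 on S has C(6, 2) = 15 edges. P[all 15 edges red] = (1/2)^15, and likewise for blue, so P[monochromatic] = 2·(1/2)^15 = 2^{1 − 15} = 1/16384.
Summing: E[X] = C(7, 6) · 2^{1 − 15} = 7 · 1/16384 = 7/16384.
Numerically: E[X] ≈ 0.00043.

E[X] = C(7,6)·2^(1−C(6,2)) = 7/16384 ≈ 0.00043.


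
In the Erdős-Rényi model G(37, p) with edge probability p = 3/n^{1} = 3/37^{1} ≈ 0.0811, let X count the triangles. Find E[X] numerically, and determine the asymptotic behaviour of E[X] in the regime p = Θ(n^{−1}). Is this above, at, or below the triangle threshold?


Number of potential triangles: C(37, 3) = 7770.
Each occurs with probability p³ ≈ (0.0811)³ ≈ 5.33039e-04.
By linearity: E[X] = C(37, 3)·p³ ≈ 7770 · 5.33039e-04 ≈ 4.142.
Here α = 1, so p = 3/n is exactly at the triangle threshold p ~ 1/n. Asymptotically E[X] → c³/6 = 3³/6 = 9/2 ≈ 4.500, a bounded constant. In this regime the triangle count is asymptotically Poisson(c³/6).

E[X] ≈ 4.142; in regime p = Θ(1/n^{1}) E[X] stays bounded (at the triangle threshold p ~ 1/n).


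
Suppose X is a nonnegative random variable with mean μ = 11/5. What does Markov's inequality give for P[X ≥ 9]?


μ = E[X] = 11/5, a = 9.
Markov: P[X ≥ 9] ≤ μ/a = (11/5)/9 = 11/45.
Numerically: ≈ 0.24444.
(Since a = 9 > μ = 2.20000, the bound 11/45 is < 1 and informative.)

P[X ≥ 9] ≤ 11/45 ≈ 0.24444.


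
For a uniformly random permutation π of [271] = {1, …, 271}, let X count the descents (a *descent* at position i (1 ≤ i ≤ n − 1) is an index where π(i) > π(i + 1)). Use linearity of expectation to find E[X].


Write X = Σ X_I over i = 1, …, 270, with X_I the indicator of one descent.
There are 270 indicators.
For each fixed i, the pair (π(i), π(i+1)) is a uniformly random ordered pair of distinct values from {1, …, 271}; by symmetry P[π(i) > π(i+1)] = 1/2.
By linearity: E[X] = 270 · (1/2) = (271 − 1) · (1/2) = 135 ≈ 135.000.

E[X] = 135 = 135.000.


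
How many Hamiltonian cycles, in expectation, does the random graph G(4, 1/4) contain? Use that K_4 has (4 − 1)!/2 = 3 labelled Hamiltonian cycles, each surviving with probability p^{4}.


K_4 has (4 − 1)!/2 = 3 labelled Hamiltonian cycles.
For each such Hamiltonian cycle H, let X_H = 1 if all 4 edges of H are present in G. Then P[X_H = 1] = p^{4} = (1/4)^{4} = 1/256.
Summing the indicators: E[X] = Σ_H E[X_H] = 3 · p^{4} = 3 · 1/256 = 3/256.
Numerically: E[X] ≈ 0.0117.

E[X] = 3 · (1/4)^{4} = 3/256 ≈ 0.0117.


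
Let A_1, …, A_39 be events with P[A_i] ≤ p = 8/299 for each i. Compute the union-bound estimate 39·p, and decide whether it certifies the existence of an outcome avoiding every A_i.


Union bound: P[∪_{i=1}^{39} A_i] ≤ Σ_i P[A_i] ≤ 39·p = 39·(8/299) = 24/23.
Numerically: 24/23 ≈ 1.0435.
Is 24/23 < 1? NO.
Since the bound 24/23 is ≥ 1, the union bound is uninformative here; it does NOT by itself certify existence.

39·p = 24/23 ≈ 1.0435; existence NOT certified by the union bound.


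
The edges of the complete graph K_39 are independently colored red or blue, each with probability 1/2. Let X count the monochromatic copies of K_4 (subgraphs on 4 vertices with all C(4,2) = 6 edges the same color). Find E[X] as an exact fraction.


Let X = Σ_S X_S over the C(39, 4) = 82251 subsets S of size 4, where X_S = 1 if the K_4 on S is monochromatic.
For a fixed S, the K_4 on S has C(4, 2) = 6 edges. P[all 6 edges red] = (1/2)^6, and likewise for blue, so P[monochromatic] = 2·(1/2)^6 = 2^{1 − 6} = 1/32.
By linearity of expectation: E[X] = C(39, 4) · 2^{1 − 6} = 82251 · 1/32 = 82251/32.
Numerically: E[X] ≈ 2570.3438.

E[X] = C(39,4)·2^(1−C(4,2)) = 82251/32 ≈ 2570.3438.


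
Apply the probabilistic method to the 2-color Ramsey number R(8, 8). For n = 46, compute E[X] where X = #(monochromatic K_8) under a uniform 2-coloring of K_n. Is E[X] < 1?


E[X] = C(46, 8) · 2^{1 − 28} = 260932815 · 2^{−27} = 260932815/134217728.
As a reduced fraction: E[X] = 260932815/134217728 ≈ 1.9441.
Is E[X] < 1? NO.
Since E[X] ≥ 1, the first-moment bound is inconclusive at n = 46; it does NOT by itself certify R(8, 8) > 46.

E[X] = 260932815/134217728 ≈ 1.9441; E[X] ≥ 1; first-moment method inconclusive here.


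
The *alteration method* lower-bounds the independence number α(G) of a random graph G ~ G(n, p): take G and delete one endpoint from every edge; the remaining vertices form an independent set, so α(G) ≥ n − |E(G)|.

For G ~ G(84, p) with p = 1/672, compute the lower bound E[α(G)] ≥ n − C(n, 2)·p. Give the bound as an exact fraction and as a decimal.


E[|E(G)|] = C(84, 2)·p = 3486 · (1/672) = 83/16.
E[α(G)] ≥ n − E[|E(G)|] = 84 − 83/16 = 1261/16.
Numerically: ≈ 78.812.
(This is only a lower bound; the true E[α(G)] may be larger.)

E[α(G)] ≥ 1261/16 ≈ 78.812.


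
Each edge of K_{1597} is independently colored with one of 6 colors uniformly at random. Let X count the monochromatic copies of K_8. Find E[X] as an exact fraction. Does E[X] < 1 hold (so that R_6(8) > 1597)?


E[X] = C(1597, 8) · 6^{1 − 28} = 1031080153060953275445 · 6^{−27} = 1031080153060953275445/1023490369077469249536.
As a reduced fraction: E[X] = 38188153817072343535/37907050706572935168 ≈ 1.0074.
Is E[X] < 1? NO.
Since E[X] ≥ 1, the first-moment bound is inconclusive at n = 1597; it does NOT by itself certify R_6(8) > 1597.

E[X] = 38188153817072343535/37907050706572935168 ≈ 1.0074; E[X] ≥ 1; first-moment method inconclusive here.


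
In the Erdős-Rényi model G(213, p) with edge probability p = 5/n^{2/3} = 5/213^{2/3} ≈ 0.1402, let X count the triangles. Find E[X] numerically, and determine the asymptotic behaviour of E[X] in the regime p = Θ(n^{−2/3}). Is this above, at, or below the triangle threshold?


Number of potential triangles: C(213, 3) = 1587986.
Each occurs with probability p³ ≈ (0.1402)³ ≈ 2.755185e-03.
By linearity: E[X] = C(213, 3)·p³ ≈ 1587986 · 2.755185e-03 ≈ 4375.1956.
Since α = 2/3 < 1, p = c/n^{2/3} ≫ 1/n is above the triangle threshold p ~ 1/n. Asymptotically E[X] ~ (c³/6)·n^{3(1−α)} = (5³/6)·n^{1} → ∞; triangles are abundant w.h.p.

E[X] ≈ 4375.1956; in regime p = Θ(1/n^{2/3}) E[X] diverges (above the triangle threshold p ~ 1/n).


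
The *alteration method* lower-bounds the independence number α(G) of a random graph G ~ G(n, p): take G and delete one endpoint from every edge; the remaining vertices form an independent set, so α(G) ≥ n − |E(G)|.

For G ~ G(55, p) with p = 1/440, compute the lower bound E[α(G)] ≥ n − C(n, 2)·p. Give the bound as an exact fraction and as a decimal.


E[|E(G)|] = C(55, 2)·p = 1485 · (1/440) = 27/8.
E[α(G)] ≥ n − E[|E(G)|] = 55 − 27/8 = 413/8.
Numerically: ≈ 51.62500.
(This is only a lower bound; the true E[α(G)] may be larger.)

E[α(G)] ≥ 413/8 ≈ 51.62500.


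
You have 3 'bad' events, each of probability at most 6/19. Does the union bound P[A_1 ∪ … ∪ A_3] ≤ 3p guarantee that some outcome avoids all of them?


Union bound: P[∪_{i=1}^{3} A_i] ≤ Σ_i P[A_i] ≤ 3·p = 3·(6/19) = 18/19.
Numerically: 18/19 ≈ 0.9474.
Is 18/19 < 1? YES.
Since P[∪ A_i] ≤ 18/19 < 1, the complement has P[∩ A_i^c] ≥ 1 − 18/19 = 1/19 > 0, so some outcome avoids every A_i.

3·p = 18/19 ≈ 0.9474; existence CERTIFIED by the union bound.


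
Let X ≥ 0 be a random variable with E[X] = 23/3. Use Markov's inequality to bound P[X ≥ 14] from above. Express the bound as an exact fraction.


μ = E[X] = 23/3, a = 14.
Markov: P[X ≥ 14] ≤ μ/a = (23/3)/14 = 23/42.
Numerically: ≈ 0.54762.
(Since a = 14 > μ = 7.66667, the bound 23/42 is < 1 and informative.)

P[X ≥ 14] ≤ 23/42 ≈ 0.54762.


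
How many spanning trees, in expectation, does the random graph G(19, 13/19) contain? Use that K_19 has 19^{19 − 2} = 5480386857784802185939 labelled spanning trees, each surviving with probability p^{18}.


K_19 has 19^{19 − 2} = 5480386857784802185939 labelled spanning trees.
For each such spanning tree H, let X_H = 1 if all 18 edges of H are present in G. Then P[X_H = 1] = p^{18} = (13/19)^{18} = 112455406951957393129/104127350297911241532841.
Summing the indicators: E[X] = Σ_H E[X_H] = 5480386857784802185939 · p^{18} = 5480386857784802185939 · 112455406951957393129/104127350297911241532841 = 112455406951957393129/19.
Numerically: E[X] ≈ 5.919e+18.

E[X] = 5480386857784802185939 · (13/19)^{18} = 112455406951957393129/19 ≈ 5.919e+18.


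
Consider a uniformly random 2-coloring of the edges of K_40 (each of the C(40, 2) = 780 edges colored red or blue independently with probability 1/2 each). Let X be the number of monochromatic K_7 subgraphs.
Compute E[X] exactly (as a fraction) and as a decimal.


Let X = Σ_S X_S over the C(40, 7) = 18643560 subsets S of size 7, where X_S = 1 if the K_7 on S is monochromatic.
For a fixed S, the K_7 on S has C(7, 2) = 21 edges. P[all 21 edges red] = (1/2)^21, and likewise for blue, so P[monochromatic] = 2·(1/2)^21 = 2^{1 − 21} = 1/1048576.
By linearity: E[X] = C(40, 7) · 2^{1 − 21} = 18643560 · 1/1048576 = 2330445/131072.
Numerically: E[X] ≈ 17.7799.

E[X] = C(40,7)·2^(1−C(7,2)) = 2330445/131072 ≈ 17.7799.


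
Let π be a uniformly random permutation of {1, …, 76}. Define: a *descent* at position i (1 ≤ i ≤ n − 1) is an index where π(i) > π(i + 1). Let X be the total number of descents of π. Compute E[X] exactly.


Write X = Σ X_I over i = 1, …, 75, with X_I the indicator of one descent.
There are 75 indicators.
For each fixed i, the pair (π(i), π(i+1)) is a uniformly random ordered pair of distinct values from {1, …, 76}; by symmetry P[π(i) > π(i+1)] = 1/2.
By linearity: E[X] = 75 · (1/2) = (76 − 1) · (1/2) = 75/2 ≈ 37.5000.

E[X] = 75/2 = 37.5000.


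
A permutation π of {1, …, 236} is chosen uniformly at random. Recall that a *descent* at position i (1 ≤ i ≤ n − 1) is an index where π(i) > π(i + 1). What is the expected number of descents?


Write X = Σ X_I over i = 1, …, 235, with X_I the indicator of one descent.
There are 235 indicators.
For each fixed i, the pair (π(i), π(i+1)) is a uniformly random ordered pair of distinct values from {1, …, 236}; by symmetry P[π(i) > π(i+1)] = 1/2.
By linearity: E[X] = 235 · (1/2) = (236 − 1) · (1/2) = 235/2 ≈ 117.5000.

E[X] = 235/2 = 117.5000.


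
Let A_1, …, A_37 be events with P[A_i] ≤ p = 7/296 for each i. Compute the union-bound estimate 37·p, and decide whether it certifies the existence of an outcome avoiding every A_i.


Union bound: P[∪_{i=1}^{37} A_i] ≤ Σ_i P[A_i] ≤ 37·p = 37·(7/296) = 7/8.
Numerically: 7/8 ≈ 0.87500.
Is 7/8 < 1? YES.
Since P[∪ A_i] ≤ 7/8 < 1, the complement has P[∩ A_i^c] ≥ 1 − 7/8 = 1/8 > 0, so some outcome avoids every A_i.

37·p = 7/8 ≈ 0.87500; existence CERTIFIED by the union bound.


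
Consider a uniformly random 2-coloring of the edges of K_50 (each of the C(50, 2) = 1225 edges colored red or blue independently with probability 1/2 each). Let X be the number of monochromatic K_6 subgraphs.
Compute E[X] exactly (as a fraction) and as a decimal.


Let X = Σ_S X_S over the C(50, 6) = 15890700 subsets S of size 6, where X_S = 1 if the K_6 on S is monochromatic.
For a fixed S, the K_6 on S has C(6, 2) = 15 edges. P[all 15 edges red] = (1/2)^15, and likewise for blue, so P[monochromatic] = 2·(1/2)^15 = 2^{1 − 15} = 1/16384.
By linearity of expectation: E[X] = C(50, 6) · 2^{1 − 15} = 15890700 · 1/16384 = 3972675/4096.
Numerically: E[X] ≈ 969.891357.

E[X] = C(50,6)·2^(1−C(6,2)) = 3972675/4096 ≈ 969.891357.


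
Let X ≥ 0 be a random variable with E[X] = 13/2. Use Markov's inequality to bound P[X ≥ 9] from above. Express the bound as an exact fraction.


μ = E[X] = 13/2, a = 9.
Markov: P[X ≥ 9] ≤ μ/a = (13/2)/9 = 13/18.
Numerically: ≈ 0.722222.
(Since a = 9 > μ = 6.500000, the bound 13/18 is < 1 and informative.)

P[X ≥ 9] ≤ 13/18 ≈ 0.722222.


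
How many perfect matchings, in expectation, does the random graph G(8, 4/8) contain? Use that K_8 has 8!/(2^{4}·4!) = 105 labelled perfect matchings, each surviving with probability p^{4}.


K_8 has 8!/(2^{4}·4!) = 105 labelled perfect matchings.
For each such perfect matching H, let X_H = 1 if all 4 edges of H are present in G. Then P[X_H = 1] = p^{4} = (1/2)^{4} = 1/16.
Summing the indicators: E[X] = Σ_H E[X_H] = 105 · p^{4} = 105 · 1/16 = 105/16.
Numerically: E[X] ≈ 6.5625.

E[X] = 105 · (1/2)^{4} = 105/16 ≈ 6.5625.


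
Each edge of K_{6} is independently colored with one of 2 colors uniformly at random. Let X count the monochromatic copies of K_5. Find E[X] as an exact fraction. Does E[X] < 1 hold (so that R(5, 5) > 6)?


E[X] = C(6, 5) · 2^{1 − 10} = 6 · 2^{−9} = 6/512.
As a reduced fraction: E[X] = 3/256 ≈ 0.01172.
Is E[X] < 1? YES.
Since E[X] < 1, there exists a 2-coloring of K_{6} with no monochromatic K_5; hence R(5, 5) > 6.

E[X] = 3/256 ≈ 0.01172; E[X] < 1, so R(5, 5) > 6.


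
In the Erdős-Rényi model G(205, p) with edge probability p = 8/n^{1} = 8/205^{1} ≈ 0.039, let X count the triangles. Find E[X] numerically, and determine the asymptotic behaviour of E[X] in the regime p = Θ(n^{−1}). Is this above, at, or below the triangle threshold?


Number of potential triangles: C(205, 3) = 1414910.
Each occurs with probability p³ ≈ (0.039)³ ≈ 5.94304e-05.
By linearity: E[X] = C(205, 3)·p³ ≈ 1414910 · 5.94304e-05 ≈ 84.089.
Here α = 1, so p = 8/n is exactly at the triangle threshold p ~ 1/n. Asymptotically E[X] → c³/6 = 8³/6 = 256/3 ≈ 85.333, a bounded constant. In this regime the triangle count is asymptotically Poisson(c³/6).

E[X] ≈ 84.089; in regime p = Θ(1/n^{1}) E[X] stays bounded (at the triangle threshold p ~ 1/n).
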